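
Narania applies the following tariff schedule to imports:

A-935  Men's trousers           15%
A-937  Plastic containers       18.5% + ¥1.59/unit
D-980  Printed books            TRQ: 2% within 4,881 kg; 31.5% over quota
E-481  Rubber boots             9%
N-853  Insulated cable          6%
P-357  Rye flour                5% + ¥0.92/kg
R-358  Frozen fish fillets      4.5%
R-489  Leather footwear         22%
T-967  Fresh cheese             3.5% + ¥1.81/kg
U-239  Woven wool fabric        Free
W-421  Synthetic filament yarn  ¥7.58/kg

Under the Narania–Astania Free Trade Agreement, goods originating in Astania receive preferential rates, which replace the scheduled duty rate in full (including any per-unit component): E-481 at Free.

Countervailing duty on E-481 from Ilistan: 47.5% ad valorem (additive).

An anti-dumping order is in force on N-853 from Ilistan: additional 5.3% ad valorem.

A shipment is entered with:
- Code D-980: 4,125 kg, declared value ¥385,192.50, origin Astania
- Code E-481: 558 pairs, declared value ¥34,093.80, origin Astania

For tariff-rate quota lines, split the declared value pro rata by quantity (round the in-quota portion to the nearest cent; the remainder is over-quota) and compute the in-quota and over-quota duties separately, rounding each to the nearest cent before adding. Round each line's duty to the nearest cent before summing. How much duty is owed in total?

Line 1 (D-980, Astania, 4,125 kg, ¥385,192.50):
Code D-980 is under a tariff-rate quota (threshold 4,881 kg). Quantity 4,125 kg is within the quota, so the in-quota rate 2% applies to the full value.
Duty = ¥385,192.50 × 2% = ¥7,703.85.
Line 2 (E-481, Astania, 558 pairs, ¥34,093.80):
Base rate for E-481 is 9%.
Origin Astania qualifies under the Narania–Astania agreement and E-481 is covered: preferential rate Free applies instead.
The additional-duty order on E-481 targets Ilistan, not Astania; it does not apply.
Duty = ¥34,093.80 × 0% = ¥0.00.
Total = ¥7,703.85 + ¥0.00 = ¥7,703.85.

¥7,703.85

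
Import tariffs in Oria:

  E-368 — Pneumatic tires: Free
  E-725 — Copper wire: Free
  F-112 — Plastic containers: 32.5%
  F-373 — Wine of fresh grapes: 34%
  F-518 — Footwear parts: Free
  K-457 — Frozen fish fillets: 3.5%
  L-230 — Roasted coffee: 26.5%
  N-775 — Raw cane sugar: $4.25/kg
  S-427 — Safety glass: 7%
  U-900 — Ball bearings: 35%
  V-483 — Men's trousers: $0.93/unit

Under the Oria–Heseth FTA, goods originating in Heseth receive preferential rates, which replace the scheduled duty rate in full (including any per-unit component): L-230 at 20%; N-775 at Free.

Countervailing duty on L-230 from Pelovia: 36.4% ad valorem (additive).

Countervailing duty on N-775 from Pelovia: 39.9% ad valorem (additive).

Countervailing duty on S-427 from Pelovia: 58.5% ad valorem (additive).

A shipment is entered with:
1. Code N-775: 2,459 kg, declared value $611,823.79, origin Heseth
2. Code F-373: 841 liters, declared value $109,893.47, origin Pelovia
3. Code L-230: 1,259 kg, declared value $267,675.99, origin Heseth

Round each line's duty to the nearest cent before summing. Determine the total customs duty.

$90,898.98

Line 1 (N-775, Heseth, 2,459 kg, $611,823.79):
Base rate for N-775 is $4.25/kg.
Origin Heseth qualifies under the Oria–Heseth agreement and N-775 is covered: preferential rate Free applies instead.
The additional-duty order on N-775 targets Pelovia, not Heseth; it does not apply.
Duty = $611,823.79 × 0% = $0.00.
Line 2 (F-373, Pelovia, 841 liters, $109,893.47):
Base rate for F-373 is 34%.
Duty = $109,893.47 × 34% = $37,363.78.
Line 3 (L-230, Heseth, 1,259 kg, $267,675.99):
Base rate for L-230 is 26.5%.
Origin Heseth qualifies under the Oria–Heseth agreement and L-230 is covered: preferential rate 20% applies instead.
The additional-duty order on L-230 targets Pelovia, not Heseth; it does not apply.
Duty = $267,675.99 × 20% = $53,535.20.
Total = $0.00 + $37,363.78 + $53,535.20 = $90,898.98.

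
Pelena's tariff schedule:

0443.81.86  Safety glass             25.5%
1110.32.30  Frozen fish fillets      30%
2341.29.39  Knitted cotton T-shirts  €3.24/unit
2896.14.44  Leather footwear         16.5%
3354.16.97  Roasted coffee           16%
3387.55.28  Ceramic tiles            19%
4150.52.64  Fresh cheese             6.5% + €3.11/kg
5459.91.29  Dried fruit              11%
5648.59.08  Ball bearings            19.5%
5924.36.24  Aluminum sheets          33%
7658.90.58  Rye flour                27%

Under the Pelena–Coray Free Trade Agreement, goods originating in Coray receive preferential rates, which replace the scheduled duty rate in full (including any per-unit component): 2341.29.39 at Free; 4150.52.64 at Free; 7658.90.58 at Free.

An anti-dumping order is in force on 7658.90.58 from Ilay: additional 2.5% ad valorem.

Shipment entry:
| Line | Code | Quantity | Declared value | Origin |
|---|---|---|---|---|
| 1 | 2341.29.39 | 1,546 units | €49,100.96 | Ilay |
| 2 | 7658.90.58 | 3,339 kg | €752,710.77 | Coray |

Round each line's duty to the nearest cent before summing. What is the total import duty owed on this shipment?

€5,009.04

Line 1 (2341.29.39, Ilay, 1,546 units, €49,100.96):
Base rate for 2341.29.39 is €3.24/unit.
2341.29.39 has an FTA preferential rate, but origin Ilay is not Coray; base rate stands.
Duty = 1,546 × €3.24 = €5,009.04.
Line 2 (7658.90.58, Coray, 3,339 kg, €752,710.77):
Base rate for 7658.90.58 is 27%.
Origin Coray qualifies under the Pelena–Coray agreement and 7658.90.58 is covered: preferential rate Free applies instead.
The additional-duty order on 7658.90.58 targets Ilay, not Coray; it does not apply.
Duty = €752,710.77 × 0% = €0.00.
Total = €5,009.04 + €0.00 = €5,009.04.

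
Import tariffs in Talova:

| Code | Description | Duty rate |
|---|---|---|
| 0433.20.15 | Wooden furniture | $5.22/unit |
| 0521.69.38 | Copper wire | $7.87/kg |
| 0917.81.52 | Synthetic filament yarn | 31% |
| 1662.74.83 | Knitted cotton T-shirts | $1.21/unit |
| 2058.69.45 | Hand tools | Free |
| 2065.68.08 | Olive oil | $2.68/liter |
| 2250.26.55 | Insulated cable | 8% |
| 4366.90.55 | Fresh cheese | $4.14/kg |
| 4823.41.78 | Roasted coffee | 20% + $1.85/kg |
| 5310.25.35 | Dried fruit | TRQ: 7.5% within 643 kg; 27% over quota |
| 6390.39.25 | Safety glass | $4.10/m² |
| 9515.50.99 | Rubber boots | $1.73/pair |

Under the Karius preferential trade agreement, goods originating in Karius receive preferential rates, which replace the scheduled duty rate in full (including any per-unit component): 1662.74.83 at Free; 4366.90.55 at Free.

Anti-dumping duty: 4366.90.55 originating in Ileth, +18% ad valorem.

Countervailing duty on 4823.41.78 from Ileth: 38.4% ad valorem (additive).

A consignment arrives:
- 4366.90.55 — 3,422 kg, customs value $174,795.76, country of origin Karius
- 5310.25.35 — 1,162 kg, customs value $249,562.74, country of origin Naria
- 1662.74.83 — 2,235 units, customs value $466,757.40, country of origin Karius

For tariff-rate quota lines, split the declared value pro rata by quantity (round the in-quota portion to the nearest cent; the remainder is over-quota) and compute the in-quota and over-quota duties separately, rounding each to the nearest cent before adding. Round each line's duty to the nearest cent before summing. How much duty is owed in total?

Line 1 (4366.90.55, Karius, 3,422 kg, $174,795.76):
Base rate for 4366.90.55 is $4.14/kg.
Origin Karius qualifies under the Talova–Karius agreement and 4366.90.55 is covered: preferential rate Free applies instead.
The additional-duty order on 4366.90.55 targets Ileth, not Karius; it does not apply.
Duty = $174,795.76 × 0% = $0.00.
Line 2 (5310.25.35, Naria, 1,162 kg, $249,562.74):
Code 5310.25.35 is under a tariff-rate quota (threshold 643 kg). In-quota: 643 kg at 7.5%; over-quota: 519 kg at 27%.
Pro-rata value split: in-quota = $249,562.74 × 643/1,162 = $138,097.11; over-quota = $249,562.74 − $138,097.11 = $111,465.63.
In-quota duty = $138,097.11 × 7.5% = $10,357.28. Over-quota duty = $111,465.63 × 27% = $30,095.72.
Line duty = $10,357.28 + $30,095.72 = $40,453.00.
Line 3 (1662.74.83, Karius, 2,235 units, $466,757.40):
Base rate for 1662.74.83 is $1.21/unit.
Origin Karius qualifies under the Talova–Karius agreement and 1662.74.83 is covered: preferential rate Free applies instead.
Duty = $466,757.40 × 0% = $0.00.
Total = $0.00 + $40,453.00 + $0.00 = $40,453.00.

$40,453.00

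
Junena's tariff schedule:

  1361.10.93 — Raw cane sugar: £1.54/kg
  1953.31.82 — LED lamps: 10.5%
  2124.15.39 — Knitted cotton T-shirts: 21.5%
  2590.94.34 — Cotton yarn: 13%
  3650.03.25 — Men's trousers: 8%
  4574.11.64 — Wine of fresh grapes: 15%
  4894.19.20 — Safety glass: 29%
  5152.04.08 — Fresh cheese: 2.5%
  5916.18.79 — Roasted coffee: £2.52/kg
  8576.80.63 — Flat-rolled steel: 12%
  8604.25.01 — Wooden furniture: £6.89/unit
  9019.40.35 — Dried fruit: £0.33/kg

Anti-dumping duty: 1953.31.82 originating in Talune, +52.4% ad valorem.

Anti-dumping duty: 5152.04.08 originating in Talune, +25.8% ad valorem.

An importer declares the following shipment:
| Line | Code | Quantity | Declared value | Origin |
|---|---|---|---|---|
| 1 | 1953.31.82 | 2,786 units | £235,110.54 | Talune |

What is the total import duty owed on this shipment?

£147,884.53

Line 1 (1953.31.82, Talune, 2,786 units, £235,110.54):
Base rate for 1953.31.82 is 10.5%.
Additional duty on 1953.31.82 from Talune: +52.4%. Applied ad valorem rate: 10.5% + 52.4% = 62.9%.
Duty = £235,110.54 × 62.9% = £147,884.53.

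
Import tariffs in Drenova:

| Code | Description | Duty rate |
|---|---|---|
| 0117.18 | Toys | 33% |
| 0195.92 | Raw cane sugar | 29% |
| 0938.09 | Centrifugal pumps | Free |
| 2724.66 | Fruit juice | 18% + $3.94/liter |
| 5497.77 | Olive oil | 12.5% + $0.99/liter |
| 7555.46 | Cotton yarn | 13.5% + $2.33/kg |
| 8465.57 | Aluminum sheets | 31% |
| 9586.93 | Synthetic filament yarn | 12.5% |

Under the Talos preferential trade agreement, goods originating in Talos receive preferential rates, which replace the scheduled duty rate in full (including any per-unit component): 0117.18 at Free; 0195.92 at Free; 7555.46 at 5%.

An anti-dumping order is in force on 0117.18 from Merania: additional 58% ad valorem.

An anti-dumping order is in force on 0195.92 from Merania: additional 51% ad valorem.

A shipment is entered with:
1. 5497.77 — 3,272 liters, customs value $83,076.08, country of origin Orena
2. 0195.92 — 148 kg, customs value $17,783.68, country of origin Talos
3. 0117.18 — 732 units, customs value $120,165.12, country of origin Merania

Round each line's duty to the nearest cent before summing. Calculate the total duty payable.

$122,974.05

Line 1 (5497.77, Orena, 3,272 liters, $83,076.08):
Base rate for 5497.77 is 12.5% + $0.99/liter.
Duty = $83,076.08 × 12.5% + 3,272 × $0.99 = $13,623.79.
Line 2 (0195.92, Talos, 148 kg, $17,783.68):
Base rate for 0195.92 is 29%.
Origin Talos qualifies under the Drenova–Talos agreement and 0195.92 is covered: preferential rate Free applies instead.
The additional-duty order on 0195.92 targets Merania, not Talos; it does not apply.
Duty = $17,783.68 × 0% = $0.00.
Line 3 (0117.18, Merania, 732 units, $120,165.12):
Base rate for 0117.18 is 33%.
0117.18 has an FTA preferential rate, but origin Merania is not Talos; base rate stands.
Additional duty on 0117.18 from Merania: +58%. Applied ad valorem rate: 33% + 58% = 91%.
Duty = $120,165.12 × 91% = $109,350.26.
Total = $13,623.79 + $0.00 + $109,350.26 = $122,974.05.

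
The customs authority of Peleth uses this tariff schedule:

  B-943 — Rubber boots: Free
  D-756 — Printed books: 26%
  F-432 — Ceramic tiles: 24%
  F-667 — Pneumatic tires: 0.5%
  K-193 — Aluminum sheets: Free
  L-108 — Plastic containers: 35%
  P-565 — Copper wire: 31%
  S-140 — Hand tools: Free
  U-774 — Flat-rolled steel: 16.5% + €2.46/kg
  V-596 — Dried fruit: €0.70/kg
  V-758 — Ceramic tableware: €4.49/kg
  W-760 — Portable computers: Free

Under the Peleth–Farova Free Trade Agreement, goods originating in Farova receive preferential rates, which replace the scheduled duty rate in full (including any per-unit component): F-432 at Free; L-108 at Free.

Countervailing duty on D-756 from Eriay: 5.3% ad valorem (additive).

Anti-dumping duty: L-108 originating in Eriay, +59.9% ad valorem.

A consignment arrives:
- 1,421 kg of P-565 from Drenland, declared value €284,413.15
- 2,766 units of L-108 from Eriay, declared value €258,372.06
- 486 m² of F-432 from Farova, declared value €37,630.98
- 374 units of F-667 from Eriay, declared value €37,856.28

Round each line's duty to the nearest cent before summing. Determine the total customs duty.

€333,552.44

Line 1 (P-565, Drenland, 1,421 kg, €284,413.15):
Base rate for P-565 is 31%.
Duty = €284,413.15 × 31% = €88,168.08.
Line 2 (L-108, Eriay, 2,766 units, €258,372.06):
Base rate for L-108 is 35%.
L-108 has an FTA preferential rate, but origin Eriay is not Farova; base rate stands.
Additional duty on L-108 from Eriay: +59.9%. Applied ad valorem rate: 35% + 59.9% = 94.9%.
Duty = €258,372.06 × 94.9% = €245,195.08.
Line 3 (F-432, Farova, 486 m², €37,630.98):
Base rate for F-432 is 24%.
Origin Farova qualifies under the Peleth–Farova agreement and F-432 is covered: preferential rate Free applies instead.
Duty = €37,630.98 × 0% = €0.00.
Line 4 (F-667, Eriay, 374 units, €37,856.28):
Base rate for F-667 is 0.5%.
Duty = €37,856.28 × 0.5% = €189.28.
Total = €88,168.08 + €245,195.08 + €0.00 + €189.28 = €333,552.44.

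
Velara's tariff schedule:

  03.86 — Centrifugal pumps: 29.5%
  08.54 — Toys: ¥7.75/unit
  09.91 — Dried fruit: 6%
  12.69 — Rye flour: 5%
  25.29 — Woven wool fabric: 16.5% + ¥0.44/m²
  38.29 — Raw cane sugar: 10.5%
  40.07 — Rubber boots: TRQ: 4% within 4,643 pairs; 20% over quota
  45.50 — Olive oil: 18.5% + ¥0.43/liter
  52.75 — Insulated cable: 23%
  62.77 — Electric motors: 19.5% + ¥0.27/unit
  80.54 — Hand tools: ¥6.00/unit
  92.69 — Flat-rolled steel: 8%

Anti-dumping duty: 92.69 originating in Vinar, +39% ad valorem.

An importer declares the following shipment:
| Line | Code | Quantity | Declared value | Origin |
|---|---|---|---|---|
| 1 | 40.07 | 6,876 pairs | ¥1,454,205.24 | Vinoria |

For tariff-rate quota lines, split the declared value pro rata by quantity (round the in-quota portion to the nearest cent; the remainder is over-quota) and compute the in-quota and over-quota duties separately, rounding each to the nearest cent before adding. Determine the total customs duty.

¥133,729.35

Line 1 (40.07, Vinoria, 6,876 pairs, ¥1,454,205.24):
Code 40.07 is under a tariff-rate quota (threshold 4,643 pairs). In-quota: 4,643 pairs at 4%; over-quota: 2,233 pairs at 20%.
Pro-rata value split: in-quota = ¥1,454,205.24 × 4,643/6,876 = ¥981,948.07; over-quota = ¥1,454,205.24 − ¥981,948.07 = ¥472,257.17.
In-quota duty = ¥981,948.07 × 4% = ¥39,277.92. Over-quota duty = ¥472,257.17 × 20% = ¥94,451.43.
Line duty = ¥39,277.92 + ¥94,451.43 = ¥133,729.35.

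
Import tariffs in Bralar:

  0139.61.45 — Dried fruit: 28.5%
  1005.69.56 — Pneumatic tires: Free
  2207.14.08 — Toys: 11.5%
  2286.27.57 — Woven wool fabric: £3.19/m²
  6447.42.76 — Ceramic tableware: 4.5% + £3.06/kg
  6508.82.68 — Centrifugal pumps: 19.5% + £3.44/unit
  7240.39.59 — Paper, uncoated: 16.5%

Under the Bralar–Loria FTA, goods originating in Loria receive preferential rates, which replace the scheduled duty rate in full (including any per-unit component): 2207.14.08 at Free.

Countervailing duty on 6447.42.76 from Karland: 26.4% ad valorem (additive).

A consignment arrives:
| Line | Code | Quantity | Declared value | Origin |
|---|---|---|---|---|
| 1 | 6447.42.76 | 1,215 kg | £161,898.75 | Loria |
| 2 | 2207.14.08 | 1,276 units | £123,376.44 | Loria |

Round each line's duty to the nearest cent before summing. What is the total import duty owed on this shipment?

£11,003.34

Line 1 (6447.42.76, Loria, 1,215 kg, £161,898.75):
Base rate for 6447.42.76 is 4.5% + £3.06/kg.
Origin Loria is the FTA partner but 6447.42.76 is not on the preference list; base rate stands.
The additional-duty order on 6447.42.76 targets Karland, not Loria; it does not apply.
Duty = £161,898.75 × 4.5% + 1,215 × £3.06 = £11,003.34.
Line 2 (2207.14.08, Loria, 1,276 units, £123,376.44):
Base rate for 2207.14.08 is 11.5%.
Origin Loria qualifies under the Bralar–Loria agreement and 2207.14.08 is covered: preferential rate Free applies instead.
Duty = £123,376.44 × 0% = £0.00.
Total = £11,003.34 + £0.00 = £11,003.34.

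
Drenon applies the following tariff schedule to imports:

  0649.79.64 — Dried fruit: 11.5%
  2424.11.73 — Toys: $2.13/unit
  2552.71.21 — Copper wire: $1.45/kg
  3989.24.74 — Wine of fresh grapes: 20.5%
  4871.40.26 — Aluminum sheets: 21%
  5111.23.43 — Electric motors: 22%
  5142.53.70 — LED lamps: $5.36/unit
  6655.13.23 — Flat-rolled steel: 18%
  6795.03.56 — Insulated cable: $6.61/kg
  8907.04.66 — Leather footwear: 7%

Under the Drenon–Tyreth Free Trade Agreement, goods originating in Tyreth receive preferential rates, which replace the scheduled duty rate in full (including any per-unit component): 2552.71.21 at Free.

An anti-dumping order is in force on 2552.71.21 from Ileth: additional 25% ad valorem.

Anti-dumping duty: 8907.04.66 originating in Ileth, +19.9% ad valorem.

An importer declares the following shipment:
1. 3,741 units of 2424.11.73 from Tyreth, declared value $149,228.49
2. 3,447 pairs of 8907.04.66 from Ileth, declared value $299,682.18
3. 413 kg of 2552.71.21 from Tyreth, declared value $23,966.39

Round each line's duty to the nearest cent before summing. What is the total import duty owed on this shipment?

$88,582.84

Line 1 (2424.11.73, Tyreth, 3,741 units, $149,228.49):
Base rate for 2424.11.73 is $2.13/unit.
Origin Tyreth is the FTA partner but 2424.11.73 is not on the preference list; base rate stands.
Duty = 3,741 × $2.13 = $7,968.33.
Line 2 (8907.04.66, Ileth, 3,447 pairs, $299,682.18):
Base rate for 8907.04.66 is 7%.
Additional duty on 8907.04.66 from Ileth: +19.9%. Applied ad valorem rate: 7% + 19.9% = 26.9%.
Duty = $299,682.18 × 26.9% = $80,614.51.
Line 3 (2552.71.21, Tyreth, 413 kg, $23,966.39):
Base rate for 2552.71.21 is $1.45/kg.
Origin Tyreth qualifies under the Drenon–Tyreth agreement and 2552.71.21 is covered: preferential rate Free applies instead.
The additional-duty order on 2552.71.21 targets Ileth, not Tyreth; it does not apply.
Duty = $23,966.39 × 0% = $0.00.
Total = $7,968.33 + $80,614.51 + $0.00 = $88,582.84.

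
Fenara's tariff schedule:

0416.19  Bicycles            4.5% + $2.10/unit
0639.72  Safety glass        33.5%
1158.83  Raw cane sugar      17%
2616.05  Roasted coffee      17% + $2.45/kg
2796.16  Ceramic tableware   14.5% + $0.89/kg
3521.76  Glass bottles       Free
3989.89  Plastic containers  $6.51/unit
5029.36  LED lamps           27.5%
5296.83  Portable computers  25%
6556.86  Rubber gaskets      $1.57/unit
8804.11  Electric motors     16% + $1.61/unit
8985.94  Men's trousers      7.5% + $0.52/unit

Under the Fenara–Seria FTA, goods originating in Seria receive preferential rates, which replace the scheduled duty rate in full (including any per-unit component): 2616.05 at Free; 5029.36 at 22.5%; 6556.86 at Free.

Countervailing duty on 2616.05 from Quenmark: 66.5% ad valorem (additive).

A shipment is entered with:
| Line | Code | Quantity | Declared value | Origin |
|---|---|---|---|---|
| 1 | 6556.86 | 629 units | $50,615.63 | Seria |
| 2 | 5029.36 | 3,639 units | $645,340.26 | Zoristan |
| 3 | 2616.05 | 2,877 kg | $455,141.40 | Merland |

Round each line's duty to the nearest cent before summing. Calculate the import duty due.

Line 1 (6556.86, Seria, 629 units, $50,615.63):
Base rate for 6556.86 is $1.57/unit.
Origin Seria qualifies under the Fenara–Seria agreement and 6556.86 is covered: preferential rate Free applies instead.
Duty = $50,615.63 × 0% = $0.00.
Line 2 (5029.36, Zoristan, 3,639 units, $645,340.26):
Base rate for 5029.36 is 27.5%.
5029.36 has an FTA preferential rate, but origin Zoristan is not Seria; base rate stands.
Duty = $645,340.26 × 27.5% = $177,468.57.
Line 3 (2616.05, Merland, 2,877 kg, $455,141.40):
Base rate for 2616.05 is 17% + $2.45/kg.
2616.05 has an FTA preferential rate, but origin Merland is not Seria; base rate stands.
The additional-duty order on 2616.05 targets Quenmark, not Merland; it does not apply.
Duty = $455,141.40 × 17% + 2,877 × $2.45 = $84,422.69.
Total = $0.00 + $177,468.57 + $84,422.69 = $261,891.26.

$261,891.26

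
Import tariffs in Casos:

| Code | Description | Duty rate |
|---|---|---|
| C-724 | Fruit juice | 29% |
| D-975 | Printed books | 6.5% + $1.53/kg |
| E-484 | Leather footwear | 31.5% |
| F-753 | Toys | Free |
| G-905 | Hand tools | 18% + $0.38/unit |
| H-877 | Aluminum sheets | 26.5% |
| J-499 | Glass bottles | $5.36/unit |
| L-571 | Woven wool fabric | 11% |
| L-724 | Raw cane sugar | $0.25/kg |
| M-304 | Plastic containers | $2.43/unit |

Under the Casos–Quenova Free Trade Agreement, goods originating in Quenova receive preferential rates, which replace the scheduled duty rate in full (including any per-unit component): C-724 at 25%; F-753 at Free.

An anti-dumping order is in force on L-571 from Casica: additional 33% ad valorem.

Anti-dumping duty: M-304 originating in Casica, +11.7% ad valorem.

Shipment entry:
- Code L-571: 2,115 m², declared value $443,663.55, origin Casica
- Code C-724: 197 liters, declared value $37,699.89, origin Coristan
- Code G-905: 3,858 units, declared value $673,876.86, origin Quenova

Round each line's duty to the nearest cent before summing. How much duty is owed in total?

Line 1 (L-571, Casica, 2,115 m², $443,663.55):
Base rate for L-571 is 11%.
Additional duty on L-571 from Casica: +33%. Applied ad valorem rate: 11% + 33% = 44%.
Duty = $443,663.55 × 44% = $195,211.96.
Line 2 (C-724, Coristan, 197 liters, $37,699.89):
Base rate for C-724 is 29%.
C-724 has an FTA preferential rate, but origin Coristan is not Quenova; base rate stands.
Duty = $37,699.89 × 29% = $10,932.97.
Line 3 (G-905, Quenova, 3,858 units, $673,876.86):
Base rate for G-905 is 18% + $0.38/unit.
Origin Quenova is the FTA partner but G-905 is not on the preference list; base rate stands.
Duty = $673,876.86 × 18% + 3,858 × $0.38 = $122,763.87.
Total = $195,211.96 + $10,932.97 + $122,763.87 = $328,908.80.

$328,908.80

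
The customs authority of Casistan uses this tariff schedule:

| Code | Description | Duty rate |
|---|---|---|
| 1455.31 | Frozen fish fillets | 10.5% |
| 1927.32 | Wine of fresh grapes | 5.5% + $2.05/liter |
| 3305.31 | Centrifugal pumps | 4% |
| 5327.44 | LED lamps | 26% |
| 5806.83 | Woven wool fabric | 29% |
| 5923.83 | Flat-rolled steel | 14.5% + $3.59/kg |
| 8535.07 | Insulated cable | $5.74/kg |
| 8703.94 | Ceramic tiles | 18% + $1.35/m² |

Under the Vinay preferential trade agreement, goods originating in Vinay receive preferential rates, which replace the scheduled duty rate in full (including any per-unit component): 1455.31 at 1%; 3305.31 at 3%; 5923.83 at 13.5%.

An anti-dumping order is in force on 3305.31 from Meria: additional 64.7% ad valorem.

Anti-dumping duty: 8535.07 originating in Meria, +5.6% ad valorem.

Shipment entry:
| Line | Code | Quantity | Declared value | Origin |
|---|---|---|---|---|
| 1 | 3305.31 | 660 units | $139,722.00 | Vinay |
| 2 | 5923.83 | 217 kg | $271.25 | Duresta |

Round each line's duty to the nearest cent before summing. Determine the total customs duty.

$5,010.02

Line 1 (3305.31, Vinay, 660 units, $139,722.00):
Base rate for 3305.31 is 4%.
Origin Vinay qualifies under the Casistan–Vinay agreement and 3305.31 is covered: preferential rate 3% applies instead.
The additional-duty order on 3305.31 targets Meria, not Vinay; it does not apply.
Duty = $139,722.00 × 3% = $4,191.66.
Line 2 (5923.83, Duresta, 217 kg, $271.25):
Base rate for 5923.83 is 14.5% + $3.59/kg.
5923.83 has an FTA preferential rate, but origin Duresta is not Vinay; base rate stands.
Duty = $271.25 × 14.5% + 217 × $3.59 = $818.36.
Total = $4,191.66 + $818.36 = $5,010.02.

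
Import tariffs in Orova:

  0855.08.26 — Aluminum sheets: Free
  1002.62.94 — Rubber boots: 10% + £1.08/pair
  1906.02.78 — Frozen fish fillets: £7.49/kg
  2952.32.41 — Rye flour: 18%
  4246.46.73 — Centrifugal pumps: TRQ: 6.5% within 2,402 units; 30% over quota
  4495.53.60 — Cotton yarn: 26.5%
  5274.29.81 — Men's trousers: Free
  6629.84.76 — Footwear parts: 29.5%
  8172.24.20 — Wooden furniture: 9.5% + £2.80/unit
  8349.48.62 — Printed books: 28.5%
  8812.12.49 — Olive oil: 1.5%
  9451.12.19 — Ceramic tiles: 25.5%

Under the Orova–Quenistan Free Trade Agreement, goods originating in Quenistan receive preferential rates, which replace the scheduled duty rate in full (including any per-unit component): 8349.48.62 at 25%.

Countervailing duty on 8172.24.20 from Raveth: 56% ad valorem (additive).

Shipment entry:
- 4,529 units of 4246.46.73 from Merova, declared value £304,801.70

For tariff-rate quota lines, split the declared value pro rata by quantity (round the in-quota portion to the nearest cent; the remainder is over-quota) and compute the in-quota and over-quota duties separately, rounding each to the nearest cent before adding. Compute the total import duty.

£53,451.68

Line 1 (4246.46.73, Merova, 4,529 units, £304,801.70):
Code 4246.46.73 is under a tariff-rate quota (threshold 2,402 units). In-quota: 2,402 units at 6.5%; over-quota: 2,127 units at 30%.
Pro-rata value split: in-quota = £304,801.70 × 2,402/4,529 = £161,654.60; over-quota = £304,801.70 − £161,654.60 = £143,147.10.
In-quota duty = £161,654.60 × 6.5% = £10,507.55. Over-quota duty = £143,147.10 × 30% = £42,944.13.
Line duty = £10,507.55 + £42,944.13 = £53,451.68.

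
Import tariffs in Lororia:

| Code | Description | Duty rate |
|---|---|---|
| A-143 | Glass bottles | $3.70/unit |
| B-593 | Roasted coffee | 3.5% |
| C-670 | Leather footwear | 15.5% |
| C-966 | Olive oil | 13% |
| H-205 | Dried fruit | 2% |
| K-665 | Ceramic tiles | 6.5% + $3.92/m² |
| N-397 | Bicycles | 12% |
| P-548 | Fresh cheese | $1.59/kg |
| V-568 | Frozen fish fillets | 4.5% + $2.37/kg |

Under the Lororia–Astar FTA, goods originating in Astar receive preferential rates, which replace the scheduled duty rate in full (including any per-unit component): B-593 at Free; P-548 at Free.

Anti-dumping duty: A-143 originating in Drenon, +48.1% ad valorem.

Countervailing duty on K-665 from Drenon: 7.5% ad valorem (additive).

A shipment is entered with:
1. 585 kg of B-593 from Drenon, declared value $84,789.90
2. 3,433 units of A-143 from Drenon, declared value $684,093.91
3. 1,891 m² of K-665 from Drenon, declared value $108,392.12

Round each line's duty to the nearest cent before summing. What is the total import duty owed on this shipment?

$367,306.54

Line 1 (B-593, Drenon, 585 kg, $84,789.90):
Base rate for B-593 is 3.5%.
B-593 has an FTA preferential rate, but origin Drenon is not Astar; base rate stands.
Duty = $84,789.90 × 3.5% = $2,967.65.
Line 2 (A-143, Drenon, 3,433 units, $684,093.91):
Base rate for A-143 is $3.70/unit.
Additional duty on A-143 from Drenon: +48.1% ad valorem. Applied ad valorem rate = 48.1%.
Duty = $684,093.91 × 48.1% + 3,433 × $3.70 = $341,751.27.
Line 3 (K-665, Drenon, 1,891 m², $108,392.12):
Base rate for K-665 is 6.5% + $3.92/m².
Additional duty on K-665 from Drenon: +7.5%. Applied ad valorem rate: 6.5% + 7.5% = 14%.
Duty = $108,392.12 × 14% + 1,891 × $3.92 = $22,587.62.
Total = $2,967.65 + $341,751.27 + $22,587.62 = $367,306.54.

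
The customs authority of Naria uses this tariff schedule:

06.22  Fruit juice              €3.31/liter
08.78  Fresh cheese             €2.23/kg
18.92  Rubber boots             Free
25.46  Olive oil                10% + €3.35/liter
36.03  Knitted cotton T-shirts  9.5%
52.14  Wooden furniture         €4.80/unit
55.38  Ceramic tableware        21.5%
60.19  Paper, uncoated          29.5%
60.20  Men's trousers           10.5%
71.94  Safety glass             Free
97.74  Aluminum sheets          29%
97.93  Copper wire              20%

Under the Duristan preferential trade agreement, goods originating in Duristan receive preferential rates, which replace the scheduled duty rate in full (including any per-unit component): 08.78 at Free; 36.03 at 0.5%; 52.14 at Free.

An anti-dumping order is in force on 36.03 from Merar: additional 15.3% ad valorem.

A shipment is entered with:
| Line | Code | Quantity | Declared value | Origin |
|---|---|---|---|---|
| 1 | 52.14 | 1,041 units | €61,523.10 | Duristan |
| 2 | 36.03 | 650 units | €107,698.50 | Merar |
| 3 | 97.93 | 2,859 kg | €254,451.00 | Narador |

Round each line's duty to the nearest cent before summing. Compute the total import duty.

Line 1 (52.14, Duristan, 1,041 units, €61,523.10):
Base rate for 52.14 is €4.80/unit.
Origin Duristan qualifies under the Naria–Duristan agreement and 52.14 is covered: preferential rate Free applies instead.
Duty = €61,523.10 × 0% = €0.00.
Line 2 (36.03, Merar, 650 units, €107,698.50):
Base rate for 36.03 is 9.5%.
36.03 has an FTA preferential rate, but origin Merar is not Duristan; base rate stands.
Additional duty on 36.03 from Merar: +15.3%. Applied ad valorem rate: 9.5% + 15.3% = 24.8%.
Duty = €107,698.50 × 24.8% = €26,709.23.
Line 3 (97.93, Narador, 2,859 kg, €254,451.00):
Base rate for 97.93 is 20%.
Duty = €254,451.00 × 20% = €50,890.20.
Total = €0.00 + €26,709.23 + €50,890.20 = €77,599.43.

€77,599.43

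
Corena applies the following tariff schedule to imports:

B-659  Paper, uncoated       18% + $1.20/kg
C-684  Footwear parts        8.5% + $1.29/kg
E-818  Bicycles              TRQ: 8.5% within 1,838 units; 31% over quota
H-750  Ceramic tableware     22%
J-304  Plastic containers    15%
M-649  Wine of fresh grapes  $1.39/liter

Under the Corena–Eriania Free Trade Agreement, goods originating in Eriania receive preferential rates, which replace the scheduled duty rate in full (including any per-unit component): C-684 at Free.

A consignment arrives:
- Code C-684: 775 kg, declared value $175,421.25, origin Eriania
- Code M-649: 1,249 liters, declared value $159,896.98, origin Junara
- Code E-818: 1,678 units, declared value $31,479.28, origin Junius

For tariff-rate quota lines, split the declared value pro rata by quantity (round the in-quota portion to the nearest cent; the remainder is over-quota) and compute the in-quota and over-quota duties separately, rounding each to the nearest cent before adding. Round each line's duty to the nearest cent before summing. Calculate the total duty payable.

Line 1 (C-684, Eriania, 775 kg, $175,421.25):
Base rate for C-684 is 8.5% + $1.29/kg.
Origin Eriania qualifies under the Corena–Eriania agreement and C-684 is covered: preferential rate Free applies instead.
Duty = $175,421.25 × 0% = $0.00.
Line 2 (M-649, Junara, 1,249 liters, $159,896.98):
Base rate for M-649 is $1.39/liter.
Duty = 1,249 × $1.39 = $1,736.11.
Line 3 (E-818, Junius, 1,678 units, $31,479.28):
Code E-818 is under a tariff-rate quota (threshold 1,838 units). Quantity 1,678 units is within the quota, so the in-quota rate 8.5% applies to the full value.
Duty = $31,479.28 × 8.5% = $2,675.74.
Total = $0.00 + $1,736.11 + $2,675.74 = $4,411.85.

$4,411.85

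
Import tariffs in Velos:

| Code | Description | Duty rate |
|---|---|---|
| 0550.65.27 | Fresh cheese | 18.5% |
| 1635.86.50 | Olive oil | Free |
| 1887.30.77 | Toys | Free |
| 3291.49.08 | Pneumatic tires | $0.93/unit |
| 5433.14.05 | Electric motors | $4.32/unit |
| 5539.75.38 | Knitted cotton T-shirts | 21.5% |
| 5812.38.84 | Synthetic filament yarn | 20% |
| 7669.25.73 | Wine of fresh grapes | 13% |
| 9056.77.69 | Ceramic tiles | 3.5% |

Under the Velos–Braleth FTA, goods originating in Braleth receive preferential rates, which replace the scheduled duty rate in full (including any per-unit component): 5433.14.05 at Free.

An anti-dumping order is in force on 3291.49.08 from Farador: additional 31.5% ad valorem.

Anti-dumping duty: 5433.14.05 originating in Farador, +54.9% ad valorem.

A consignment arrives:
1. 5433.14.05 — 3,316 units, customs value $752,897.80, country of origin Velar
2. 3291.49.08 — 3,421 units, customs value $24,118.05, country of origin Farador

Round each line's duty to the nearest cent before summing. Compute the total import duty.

Line 1 (5433.14.05, Velar, 3,316 units, $752,897.80):
Base rate for 5433.14.05 is $4.32/unit.
5433.14.05 has an FTA preferential rate, but origin Velar is not Braleth; base rate stands.
The additional-duty order on 5433.14.05 targets Farador, not Velar; it does not apply.
Duty = 3,316 × $4.32 = $14,325.12.
Line 2 (3291.49.08, Farador, 3,421 units, $24,118.05):
Base rate for 3291.49.08 is $0.93/unit.
Additional duty on 3291.49.08 from Farador: +31.5% ad valorem. Applied ad valorem rate = 31.5%.
Duty = $24,118.05 × 31.5% + 3,421 × $0.93 = $10,778.72.
Total = $14,325.12 + $10,778.72 = $25,103.84.

$25,103.84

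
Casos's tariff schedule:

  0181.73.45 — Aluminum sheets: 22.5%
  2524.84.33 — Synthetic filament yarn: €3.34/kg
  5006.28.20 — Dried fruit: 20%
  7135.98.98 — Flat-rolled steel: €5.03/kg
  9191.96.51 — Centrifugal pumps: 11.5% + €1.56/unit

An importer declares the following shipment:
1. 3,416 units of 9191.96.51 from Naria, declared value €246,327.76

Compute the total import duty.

Line 1 (9191.96.51, Naria, 3,416 units, €246,327.76):
Base rate for 9191.96.51 is 11.5% + €1.56/unit.
Duty = €246,327.76 × 11.5% + 3,416 × €1.56 = €33,656.65.

€33,656.65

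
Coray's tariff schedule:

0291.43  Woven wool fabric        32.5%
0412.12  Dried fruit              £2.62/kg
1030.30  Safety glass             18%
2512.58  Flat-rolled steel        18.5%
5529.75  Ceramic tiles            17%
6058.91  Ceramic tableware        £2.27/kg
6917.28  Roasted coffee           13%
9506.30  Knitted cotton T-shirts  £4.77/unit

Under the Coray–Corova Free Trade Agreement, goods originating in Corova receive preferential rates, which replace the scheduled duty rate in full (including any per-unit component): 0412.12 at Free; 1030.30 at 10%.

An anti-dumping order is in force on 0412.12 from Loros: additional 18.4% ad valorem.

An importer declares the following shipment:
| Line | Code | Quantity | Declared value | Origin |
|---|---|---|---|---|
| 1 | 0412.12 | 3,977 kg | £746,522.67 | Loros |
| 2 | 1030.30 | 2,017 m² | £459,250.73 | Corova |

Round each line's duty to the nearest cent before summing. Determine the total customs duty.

£193,704.98

Line 1 (0412.12, Loros, 3,977 kg, £746,522.67):
Base rate for 0412.12 is £2.62/kg.
0412.12 has an FTA preferential rate, but origin Loros is not Corova; base rate stands.
Additional duty on 0412.12 from Loros: +18.4% ad valorem. Applied ad valorem rate = 18.4%.
Duty = £746,522.67 × 18.4% + 3,977 × £2.62 = £147,779.91.
Line 2 (1030.30, Corova, 2,017 m², £459,250.73):
Base rate for 1030.30 is 18%.
Origin Corova qualifies under the Coray–Corova agreement and 1030.30 is covered: preferential rate 10% applies instead.
Duty = £459,250.73 × 10% = £45,925.07.
Total = £147,779.91 + £45,925.07 = £193,704.98.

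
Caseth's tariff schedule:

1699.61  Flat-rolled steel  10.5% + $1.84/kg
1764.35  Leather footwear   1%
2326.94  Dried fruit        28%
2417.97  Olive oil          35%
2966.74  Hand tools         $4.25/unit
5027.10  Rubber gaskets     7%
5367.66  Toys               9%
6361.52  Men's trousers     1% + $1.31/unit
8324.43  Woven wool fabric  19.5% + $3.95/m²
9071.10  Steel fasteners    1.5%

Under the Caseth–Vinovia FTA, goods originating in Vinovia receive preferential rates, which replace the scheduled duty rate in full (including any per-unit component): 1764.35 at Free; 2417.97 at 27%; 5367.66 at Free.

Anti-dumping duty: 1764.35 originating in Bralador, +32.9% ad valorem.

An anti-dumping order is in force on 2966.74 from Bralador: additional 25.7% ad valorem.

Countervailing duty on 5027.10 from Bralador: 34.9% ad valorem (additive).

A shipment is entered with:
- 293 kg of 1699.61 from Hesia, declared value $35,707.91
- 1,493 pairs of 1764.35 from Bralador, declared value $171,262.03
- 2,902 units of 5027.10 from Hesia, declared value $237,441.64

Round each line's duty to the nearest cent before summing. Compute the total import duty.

Line 1 (1699.61, Hesia, 293 kg, $35,707.91):
Base rate for 1699.61 is 10.5% + $1.84/kg.
Duty = $35,707.91 × 10.5% + 293 × $1.84 = $4,288.45.
Line 2 (1764.35, Bralador, 1,493 pairs, $171,262.03):
Base rate for 1764.35 is 1%.
1764.35 has an FTA preferential rate, but origin Bralador is not Vinovia; base rate stands.
Additional duty on 1764.35 from Bralador: +32.9%. Applied ad valorem rate: 1% + 32.9% = 33.9%.
Duty = $171,262.03 × 33.9% = $58,057.83.
Line 3 (5027.10, Hesia, 2,902 units, $237,441.64):
Base rate for 5027.10 is 7%.
The additional-duty order on 5027.10 targets Bralador, not Hesia; it does not apply.
Duty = $237,441.64 × 7% = $16,620.91.
Total = $4,288.45 + $58,057.83 + $16,620.91 = $78,967.19.

$78,967.19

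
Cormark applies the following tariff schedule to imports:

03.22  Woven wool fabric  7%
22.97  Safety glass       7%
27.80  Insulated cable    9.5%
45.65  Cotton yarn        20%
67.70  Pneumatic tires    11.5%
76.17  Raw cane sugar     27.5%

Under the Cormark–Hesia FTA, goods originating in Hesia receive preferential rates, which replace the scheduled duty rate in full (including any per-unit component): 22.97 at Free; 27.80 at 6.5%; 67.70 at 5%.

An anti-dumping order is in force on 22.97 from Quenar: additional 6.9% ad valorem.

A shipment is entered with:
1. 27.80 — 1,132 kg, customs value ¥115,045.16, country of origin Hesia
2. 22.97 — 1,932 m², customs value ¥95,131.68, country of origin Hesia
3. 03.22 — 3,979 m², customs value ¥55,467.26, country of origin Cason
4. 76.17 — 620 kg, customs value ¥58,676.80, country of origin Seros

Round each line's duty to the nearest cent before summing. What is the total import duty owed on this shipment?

Line 1 (27.80, Hesia, 1,132 kg, ¥115,045.16):
Base rate for 27.80 is 9.5%.
Origin Hesia qualifies under the Cormark–Hesia agreement and 27.80 is covered: preferential rate 6.5% applies instead.
Duty = ¥115,045.16 × 6.5% = ¥7,477.94.
Line 2 (22.97, Hesia, 1,932 m², ¥95,131.68):
Base rate for 22.97 is 7%.
Origin Hesia qualifies under the Cormark–Hesia agreement and 22.97 is covered: preferential rate Free applies instead.
The additional-duty order on 22.97 targets Quenar, not Hesia; it does not apply.
Duty = ¥95,131.68 × 0% = ¥0.00.
Line 3 (03.22, Cason, 3,979 m², ¥55,467.26):
Base rate for 03.22 is 7%.
Duty = ¥55,467.26 × 7% = ¥3,882.71.
Line 4 (76.17, Seros, 620 kg, ¥58,676.80):
Base rate for 76.17 is 27.5%.
Duty = ¥58,676.80 × 27.5% = ¥16,136.12.
Total = ¥7,477.94 + ¥0.00 + ¥3,882.71 + ¥16,136.12 = ¥27,496.77.

¥27,496.77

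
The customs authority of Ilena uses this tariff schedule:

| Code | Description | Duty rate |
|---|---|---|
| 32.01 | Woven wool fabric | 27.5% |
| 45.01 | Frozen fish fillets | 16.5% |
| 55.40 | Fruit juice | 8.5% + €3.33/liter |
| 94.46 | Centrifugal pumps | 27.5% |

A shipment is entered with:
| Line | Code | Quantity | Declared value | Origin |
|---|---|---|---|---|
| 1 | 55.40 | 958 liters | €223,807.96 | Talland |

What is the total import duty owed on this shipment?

Line 1 (55.40, Talland, 958 liters, €223,807.96):
Base rate for 55.40 is 8.5% + €3.33/liter.
Duty = €223,807.96 × 8.5% + 958 × €3.33 = €22,213.82.

€22,213.82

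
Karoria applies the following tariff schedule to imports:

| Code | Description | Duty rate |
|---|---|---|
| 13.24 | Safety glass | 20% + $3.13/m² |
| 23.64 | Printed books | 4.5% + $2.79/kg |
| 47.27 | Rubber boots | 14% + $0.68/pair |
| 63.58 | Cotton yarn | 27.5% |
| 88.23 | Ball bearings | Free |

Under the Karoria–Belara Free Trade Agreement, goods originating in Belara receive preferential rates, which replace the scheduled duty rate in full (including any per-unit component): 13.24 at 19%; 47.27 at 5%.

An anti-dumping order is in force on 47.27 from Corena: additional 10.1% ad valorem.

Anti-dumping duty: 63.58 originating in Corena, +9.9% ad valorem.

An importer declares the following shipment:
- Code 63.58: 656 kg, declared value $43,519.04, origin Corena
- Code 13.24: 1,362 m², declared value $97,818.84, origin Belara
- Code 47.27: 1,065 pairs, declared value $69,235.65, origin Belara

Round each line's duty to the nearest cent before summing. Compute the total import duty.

Line 1 (63.58, Corena, 656 kg, $43,519.04):
Base rate for 63.58 is 27.5%.
Additional duty on 63.58 from Corena: +9.9%. Applied ad valorem rate: 27.5% + 9.9% = 37.4%.
Duty = $43,519.04 × 37.4% = $16,276.12.
Line 2 (13.24, Belara, 1,362 m², $97,818.84):
Base rate for 13.24 is 20% + $3.13/m².
Origin Belara qualifies under the Karoria–Belara agreement and 13.24 is covered: preferential rate 19% applies instead.
Duty = $97,818.84 × 19% = $18,585.58.
Line 3 (47.27, Belara, 1,065 pairs, $69,235.65):
Base rate for 47.27 is 14% + $0.68/pair.
Origin Belara qualifies under the Karoria–Belara agreement and 47.27 is covered: preferential rate 5% applies instead.
The additional-duty order on 47.27 targets Corena, not Belara; it does not apply.
Duty = $69,235.65 × 5% = $3,461.78.
Total = $16,276.12 + $18,585.58 + $3,461.78 = $38,323.48.

$38,323.48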